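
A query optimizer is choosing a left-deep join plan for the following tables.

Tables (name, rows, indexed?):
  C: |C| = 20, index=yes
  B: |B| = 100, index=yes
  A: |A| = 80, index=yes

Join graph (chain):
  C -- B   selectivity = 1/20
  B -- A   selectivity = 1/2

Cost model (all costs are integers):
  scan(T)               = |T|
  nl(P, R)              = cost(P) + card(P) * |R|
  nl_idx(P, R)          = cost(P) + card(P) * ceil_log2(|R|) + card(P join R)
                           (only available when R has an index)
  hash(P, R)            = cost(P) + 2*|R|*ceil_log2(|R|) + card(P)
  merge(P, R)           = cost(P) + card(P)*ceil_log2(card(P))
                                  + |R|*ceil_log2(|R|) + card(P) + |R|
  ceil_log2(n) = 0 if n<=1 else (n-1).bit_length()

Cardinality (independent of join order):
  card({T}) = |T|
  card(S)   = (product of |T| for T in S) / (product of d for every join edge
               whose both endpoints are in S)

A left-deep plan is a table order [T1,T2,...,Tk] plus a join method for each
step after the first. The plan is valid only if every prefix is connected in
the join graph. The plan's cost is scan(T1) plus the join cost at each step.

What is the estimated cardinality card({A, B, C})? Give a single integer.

4000

Tables in S: A(80), B(100), C(20)
Edges inside S: C-B(d=20), B-A(d=2)
numerator = 80 * 100 * 20 = 160000
denominator = 20 * 2 = 40
card(S) = 160000 / 40 = 4000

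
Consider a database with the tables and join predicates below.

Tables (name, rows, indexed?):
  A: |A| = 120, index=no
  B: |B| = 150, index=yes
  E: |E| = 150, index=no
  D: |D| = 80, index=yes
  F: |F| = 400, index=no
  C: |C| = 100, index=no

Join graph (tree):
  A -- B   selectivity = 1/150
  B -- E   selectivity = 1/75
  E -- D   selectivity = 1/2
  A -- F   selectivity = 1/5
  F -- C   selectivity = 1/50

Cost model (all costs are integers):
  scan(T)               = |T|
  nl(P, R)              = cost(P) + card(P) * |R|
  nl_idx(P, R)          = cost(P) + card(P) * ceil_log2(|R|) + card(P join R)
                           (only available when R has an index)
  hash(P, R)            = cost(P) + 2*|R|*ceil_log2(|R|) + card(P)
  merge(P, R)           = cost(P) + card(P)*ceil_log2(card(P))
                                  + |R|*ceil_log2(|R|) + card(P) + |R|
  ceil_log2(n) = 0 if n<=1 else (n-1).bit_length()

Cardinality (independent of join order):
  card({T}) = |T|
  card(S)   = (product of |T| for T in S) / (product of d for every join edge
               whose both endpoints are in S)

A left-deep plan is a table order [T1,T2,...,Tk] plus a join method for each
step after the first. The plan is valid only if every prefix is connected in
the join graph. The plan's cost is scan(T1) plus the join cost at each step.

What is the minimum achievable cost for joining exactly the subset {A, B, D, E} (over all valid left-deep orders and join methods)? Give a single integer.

4870

Selinger DP over subsets of {A,B,D,E}:
  {A}: scan cost=120, card=120
  {B}: scan cost=150, card=150
  {E}: scan cost=150, card=150
  {D}: scan cost=80, card=80
  {AB}: card=120; try (B,nl_idx)→1200, (A,hash)→1980, (B,merge)→2430, (A,merge)→2460, (B,hash)→2640, (B,nl)→18120 …(+1); best=1200 via (B,nl_idx)
  {BE}: card=300; try (B,nl_idx)→1650, (E,hash)→2700, (B,hash)→2700, (E,merge)→2850, (B,merge)→2850, (E,nl)→22650 …(+1); best=1650 via (B,nl_idx)
  {DE}: card=6000; try (D,hash)→1420, (E,merge)→2070, (D,merge)→2140, (E,hash)→2560, (D,nl_idx)→7200, (E,nl)→12080 …(+1); best=1420 via (D,hash)
  {ABE}: card=240; try (E,merge)→3510, (A,hash)→3630, (E,hash)→3720, (A,merge)→5610, (E,nl)→19200, (A,nl)→37650; best=3510 via (E,merge)
  {BDE}: card=12000; try (D,hash)→3070, (D,merge)→5290, (B,hash)→9820, (D,nl_idx)→15750, (D,nl)→25650, (B,nl_idx)→61420 …(+2); best=3070 via (D,hash)
  {ABDE}: card=9600; try (D,hash)→4870, (D,merge)→6310, (D,nl_idx)→14790, (A,hash)→16750, (D,nl)→22710, (A,merge)→184030 …(+1); best=4870 via (D,hash)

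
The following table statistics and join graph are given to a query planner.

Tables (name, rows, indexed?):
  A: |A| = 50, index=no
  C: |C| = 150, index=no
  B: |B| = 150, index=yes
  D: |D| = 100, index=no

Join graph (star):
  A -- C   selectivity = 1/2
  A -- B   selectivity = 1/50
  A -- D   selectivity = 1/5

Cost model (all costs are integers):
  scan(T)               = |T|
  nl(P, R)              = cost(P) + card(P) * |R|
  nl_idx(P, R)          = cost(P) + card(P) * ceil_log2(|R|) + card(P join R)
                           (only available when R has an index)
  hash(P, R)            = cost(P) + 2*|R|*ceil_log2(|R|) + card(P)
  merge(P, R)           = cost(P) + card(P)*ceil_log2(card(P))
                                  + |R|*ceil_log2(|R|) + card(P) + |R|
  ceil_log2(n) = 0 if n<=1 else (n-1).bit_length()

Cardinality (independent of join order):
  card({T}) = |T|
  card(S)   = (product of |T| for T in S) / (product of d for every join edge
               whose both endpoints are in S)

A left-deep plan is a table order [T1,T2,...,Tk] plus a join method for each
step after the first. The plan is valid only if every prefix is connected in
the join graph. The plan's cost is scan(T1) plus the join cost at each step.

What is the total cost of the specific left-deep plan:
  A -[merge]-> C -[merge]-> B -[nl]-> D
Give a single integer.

step 1: scan A: cost=50, card=50
step 2: join C via merge
    card(P join C) = 50*150/(2) = 3750
    cost = 50 + 50*6 + 150*8 + 50 + 150 = 1750
step 3: join B via merge
    card(P join B) = 3750*150/(50) = 11250
    cost = 1750 + 3750*12 + 150*8 + 3750 + 150 = 51850
step 4: join D via nl
    card(P join D) = 11250*100/(5) = 225000
    cost = 51850 + 11250*100 = 1176850

1176850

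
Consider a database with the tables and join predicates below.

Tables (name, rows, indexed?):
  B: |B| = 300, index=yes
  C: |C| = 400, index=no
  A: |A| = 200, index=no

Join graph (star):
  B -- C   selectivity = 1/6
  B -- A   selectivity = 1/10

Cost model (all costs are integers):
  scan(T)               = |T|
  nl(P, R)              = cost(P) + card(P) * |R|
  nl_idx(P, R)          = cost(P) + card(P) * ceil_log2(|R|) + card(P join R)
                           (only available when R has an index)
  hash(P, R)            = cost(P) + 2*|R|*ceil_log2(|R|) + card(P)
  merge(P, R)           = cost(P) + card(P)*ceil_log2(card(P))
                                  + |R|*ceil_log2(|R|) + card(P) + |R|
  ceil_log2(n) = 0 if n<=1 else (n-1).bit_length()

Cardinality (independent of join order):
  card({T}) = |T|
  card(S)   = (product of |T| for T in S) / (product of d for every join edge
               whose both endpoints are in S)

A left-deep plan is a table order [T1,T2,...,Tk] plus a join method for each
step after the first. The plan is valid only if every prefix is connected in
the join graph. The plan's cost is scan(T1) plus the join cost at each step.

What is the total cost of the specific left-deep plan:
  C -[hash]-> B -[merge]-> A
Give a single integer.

328000

step 1: scan C: cost=400, card=400
step 2: join B via hash
    card(P join B) = 400*300/(6) = 20000
    cost = 400 + 2*300*9 + 400 = 6200
step 3: join A via merge
    card(P join A) = 20000*200/(10) = 400000
    cost = 6200 + 20000*15 + 200*8 + 20000 + 200 = 328000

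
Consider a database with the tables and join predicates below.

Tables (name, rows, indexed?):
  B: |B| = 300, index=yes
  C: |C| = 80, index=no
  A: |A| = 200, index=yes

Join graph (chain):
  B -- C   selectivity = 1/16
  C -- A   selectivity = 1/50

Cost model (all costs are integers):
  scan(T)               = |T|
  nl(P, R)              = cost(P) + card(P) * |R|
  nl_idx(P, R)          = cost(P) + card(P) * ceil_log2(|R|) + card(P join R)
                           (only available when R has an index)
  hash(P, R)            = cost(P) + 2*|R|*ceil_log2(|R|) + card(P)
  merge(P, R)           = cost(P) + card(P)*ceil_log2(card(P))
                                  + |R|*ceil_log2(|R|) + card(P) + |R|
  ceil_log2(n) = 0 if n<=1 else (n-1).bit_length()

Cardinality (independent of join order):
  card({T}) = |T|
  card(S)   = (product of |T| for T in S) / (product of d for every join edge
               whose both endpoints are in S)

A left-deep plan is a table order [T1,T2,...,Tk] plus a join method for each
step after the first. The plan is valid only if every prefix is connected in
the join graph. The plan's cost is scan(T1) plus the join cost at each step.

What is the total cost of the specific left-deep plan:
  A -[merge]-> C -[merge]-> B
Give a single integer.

8840

step 1: scan A: cost=200, card=200
step 2: join C via merge
    card(P join C) = 200*80/(50) = 320
    cost = 200 + 200*8 + 80*7 + 200 + 80 = 2640
step 3: join B via merge
    card(P join B) = 320*300/(16) = 6000
    cost = 2640 + 320*9 + 300*9 + 320 + 300 = 8840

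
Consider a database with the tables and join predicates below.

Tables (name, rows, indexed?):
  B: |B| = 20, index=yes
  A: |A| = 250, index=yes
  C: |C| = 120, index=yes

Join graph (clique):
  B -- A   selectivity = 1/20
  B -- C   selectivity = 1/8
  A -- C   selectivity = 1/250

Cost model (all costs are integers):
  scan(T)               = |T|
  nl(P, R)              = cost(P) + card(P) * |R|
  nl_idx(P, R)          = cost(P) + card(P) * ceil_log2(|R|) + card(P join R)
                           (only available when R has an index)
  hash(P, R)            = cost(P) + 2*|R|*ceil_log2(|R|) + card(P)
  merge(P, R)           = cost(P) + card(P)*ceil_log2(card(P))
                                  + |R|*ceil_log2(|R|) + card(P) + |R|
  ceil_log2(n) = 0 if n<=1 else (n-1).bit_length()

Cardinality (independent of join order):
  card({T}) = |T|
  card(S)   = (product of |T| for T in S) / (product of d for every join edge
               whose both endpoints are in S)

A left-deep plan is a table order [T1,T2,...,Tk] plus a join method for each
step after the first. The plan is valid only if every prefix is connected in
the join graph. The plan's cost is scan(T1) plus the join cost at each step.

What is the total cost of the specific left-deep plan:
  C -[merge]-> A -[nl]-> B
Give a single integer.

step 1: scan C: cost=120, card=120
step 2: join A via merge
    card(P join A) = 120*250/(250) = 120
    cost = 120 + 120*7 + 250*8 + 120 + 250 = 3330
step 3: join B via nl
    card(P join B) = 120*20/(20*8) = 15
    cost = 3330 + 120*20 = 5730

5730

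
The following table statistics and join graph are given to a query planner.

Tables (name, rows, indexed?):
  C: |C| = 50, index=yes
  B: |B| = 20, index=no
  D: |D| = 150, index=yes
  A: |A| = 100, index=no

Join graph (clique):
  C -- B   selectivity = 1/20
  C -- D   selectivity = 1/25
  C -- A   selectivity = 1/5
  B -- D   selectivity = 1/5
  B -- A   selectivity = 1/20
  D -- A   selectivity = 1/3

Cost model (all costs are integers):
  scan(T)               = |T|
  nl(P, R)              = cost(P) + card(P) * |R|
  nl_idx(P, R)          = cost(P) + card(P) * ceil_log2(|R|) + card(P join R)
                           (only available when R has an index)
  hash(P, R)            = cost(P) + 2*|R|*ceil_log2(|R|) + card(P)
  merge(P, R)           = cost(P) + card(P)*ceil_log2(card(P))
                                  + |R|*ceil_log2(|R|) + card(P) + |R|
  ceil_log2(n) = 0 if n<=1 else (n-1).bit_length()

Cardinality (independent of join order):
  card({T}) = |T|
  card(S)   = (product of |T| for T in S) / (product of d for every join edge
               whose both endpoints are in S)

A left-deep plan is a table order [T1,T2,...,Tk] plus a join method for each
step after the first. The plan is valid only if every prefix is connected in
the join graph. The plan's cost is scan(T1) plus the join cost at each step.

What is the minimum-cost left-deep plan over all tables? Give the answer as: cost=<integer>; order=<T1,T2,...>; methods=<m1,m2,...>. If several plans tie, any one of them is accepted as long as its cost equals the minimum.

cost=1470; order=A,B,C,D; methods=hash,nl_idx,nl_idx

Selinger DP (subsets sized 1..n):
  {C}: scan cost=50, card=50
  {B}: scan cost=20, card=20
  {D}: scan cost=150, card=150
  {A}: scan cost=100, card=100
  {BC}: card=50; try (C,nl_idx)→190, (B,hash)→300, (C,merge)→490, (B,merge)→520, (C,hash)→640, (C,nl)→1020 …(+1); best=190 via (C,nl_idx)
  {CD}: card=300; try (D,nl_idx)→750, (C,hash)→900, (C,nl_idx)→1350, (D,merge)→1750, (C,merge)→1850, (D,hash)→2500 …(+2); best=750 via (D,nl_idx)
  {AC}: card=1000; try (C,hash)→800, (A,merge)→1200, (C,merge)→1250, (A,hash)→1500, (C,nl_idx)→1700, (A,nl)→5050 …(+1); best=800 via (C,hash)
  {BD}: card=600; try (B,hash)→500, (D,nl_idx)→780, (D,merge)→1490, (B,merge)→1620, (D,hash)→2440, (D,nl)→3020 …(+1); best=500 via (B,hash)
  {AB}: card=100; try (B,hash)→400, (A,merge)→940, (B,merge)→1020, (A,hash)→1440, (A,nl)→2020, (B,nl)→2100; best=400 via (B,hash)
  {AD}: card=5000; try (A,hash)→1700, (D,merge)→2250, (A,merge)→2300, (D,hash)→2600, (D,nl_idx)→5900, (D,nl)→15100 …(+1); best=1700 via (A,hash)
  {BCD}: card=60; try (D,nl_idx)→650, (B,hash)→1250, (C,hash)→1700, (D,merge)→1890, (D,hash)→2640, (B,merge)→3870 …(+5); best=650 via (D,nl_idx)
  {ABC}: card=50; try (C,nl_idx)→1050, (C,hash)→1100, (A,merge)→1340, (C,merge)→1550, (A,hash)→1640, (B,hash)→2000 …(+4); best=1050 via (C,nl_idx)
  {ACD}: card=2000; try (A,hash)→2450, (D,hash)→4200, (A,merge)→4550, (C,hash)→7300, (D,nl_idx)→10800, (D,merge)→13150 …(+5); best=2450 via (A,hash)
  {ABD}: card=1000; try (D,nl_idx)→2200, (A,hash)→2500, (D,merge)→2550, (D,hash)→2900, (B,hash)→6900, (A,merge)→7900 …(+4); best=2200 via (D,nl_idx)
  {ABCD}: card=20; try (D,nl_idx)→1470, (A,merge)→1870, (A,hash)→2110, (D,merge)→2750, (D,hash)→3500, (C,hash)→3800 …(+8); best=1470 via (D,nl_idx)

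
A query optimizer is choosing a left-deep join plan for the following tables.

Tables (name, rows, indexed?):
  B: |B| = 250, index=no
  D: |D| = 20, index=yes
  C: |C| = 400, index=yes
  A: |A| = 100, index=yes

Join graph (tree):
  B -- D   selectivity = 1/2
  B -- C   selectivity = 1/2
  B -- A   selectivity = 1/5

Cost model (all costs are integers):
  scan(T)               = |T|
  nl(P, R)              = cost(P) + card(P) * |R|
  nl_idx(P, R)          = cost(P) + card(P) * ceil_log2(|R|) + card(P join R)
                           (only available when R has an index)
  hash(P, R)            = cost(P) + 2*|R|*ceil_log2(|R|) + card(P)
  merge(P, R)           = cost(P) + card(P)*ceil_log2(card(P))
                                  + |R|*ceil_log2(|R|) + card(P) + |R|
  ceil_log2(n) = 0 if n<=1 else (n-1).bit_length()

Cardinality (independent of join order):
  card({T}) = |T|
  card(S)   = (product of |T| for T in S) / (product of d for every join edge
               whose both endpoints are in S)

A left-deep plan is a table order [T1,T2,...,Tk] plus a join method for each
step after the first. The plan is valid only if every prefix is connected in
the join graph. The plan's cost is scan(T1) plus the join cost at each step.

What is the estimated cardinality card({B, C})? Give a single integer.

50000

Tables in S: B(250), C(400)
Edges inside S: B-C(d=2)
numerator = 250 * 400 = 100000
denominator = 2 = 2
card(S) = 100000 / 2 = 50000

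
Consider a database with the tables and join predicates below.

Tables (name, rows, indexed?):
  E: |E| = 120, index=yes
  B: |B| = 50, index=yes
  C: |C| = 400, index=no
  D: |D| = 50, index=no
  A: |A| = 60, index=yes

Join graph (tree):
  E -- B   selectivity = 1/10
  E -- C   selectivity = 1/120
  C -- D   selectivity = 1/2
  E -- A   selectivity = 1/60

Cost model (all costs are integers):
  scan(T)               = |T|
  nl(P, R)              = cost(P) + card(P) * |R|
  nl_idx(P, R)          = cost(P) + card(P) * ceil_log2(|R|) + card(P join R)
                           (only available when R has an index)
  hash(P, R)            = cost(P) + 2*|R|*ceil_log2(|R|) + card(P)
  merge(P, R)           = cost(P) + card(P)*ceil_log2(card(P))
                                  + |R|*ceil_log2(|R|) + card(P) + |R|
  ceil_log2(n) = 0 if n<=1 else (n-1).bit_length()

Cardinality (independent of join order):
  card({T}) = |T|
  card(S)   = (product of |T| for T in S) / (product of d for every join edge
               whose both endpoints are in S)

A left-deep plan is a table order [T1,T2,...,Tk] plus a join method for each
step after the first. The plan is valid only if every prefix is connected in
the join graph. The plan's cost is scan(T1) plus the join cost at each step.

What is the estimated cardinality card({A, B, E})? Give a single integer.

Tables in S: A(60), B(50), E(120)
Edges inside S: E-B(d=10), E-A(d=60)
numerator = 60 * 50 * 120 = 360000
denominator = 10 * 60 = 600
card(S) = 360000 / 600 = 600

600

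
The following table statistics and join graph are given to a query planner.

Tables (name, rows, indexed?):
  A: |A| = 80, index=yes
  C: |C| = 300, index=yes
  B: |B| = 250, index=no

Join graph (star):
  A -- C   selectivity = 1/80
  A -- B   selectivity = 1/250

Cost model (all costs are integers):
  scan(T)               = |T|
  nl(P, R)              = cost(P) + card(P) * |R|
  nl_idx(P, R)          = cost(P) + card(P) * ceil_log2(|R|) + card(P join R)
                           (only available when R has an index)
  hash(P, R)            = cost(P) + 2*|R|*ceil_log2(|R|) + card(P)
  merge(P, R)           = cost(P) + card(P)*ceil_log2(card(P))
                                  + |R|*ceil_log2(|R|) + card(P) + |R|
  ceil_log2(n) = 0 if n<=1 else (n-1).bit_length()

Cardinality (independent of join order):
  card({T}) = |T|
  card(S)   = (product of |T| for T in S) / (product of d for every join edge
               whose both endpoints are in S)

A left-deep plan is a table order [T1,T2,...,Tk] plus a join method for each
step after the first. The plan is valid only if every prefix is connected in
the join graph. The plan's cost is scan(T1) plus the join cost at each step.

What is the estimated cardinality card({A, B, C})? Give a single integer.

Tables in S: A(80), B(250), C(300)
Edges inside S: A-C(d=80), A-B(d=250)
numerator = 80 * 250 * 300 = 6000000
denominator = 80 * 250 = 20000
card(S) = 6000000 / 20000 = 300

300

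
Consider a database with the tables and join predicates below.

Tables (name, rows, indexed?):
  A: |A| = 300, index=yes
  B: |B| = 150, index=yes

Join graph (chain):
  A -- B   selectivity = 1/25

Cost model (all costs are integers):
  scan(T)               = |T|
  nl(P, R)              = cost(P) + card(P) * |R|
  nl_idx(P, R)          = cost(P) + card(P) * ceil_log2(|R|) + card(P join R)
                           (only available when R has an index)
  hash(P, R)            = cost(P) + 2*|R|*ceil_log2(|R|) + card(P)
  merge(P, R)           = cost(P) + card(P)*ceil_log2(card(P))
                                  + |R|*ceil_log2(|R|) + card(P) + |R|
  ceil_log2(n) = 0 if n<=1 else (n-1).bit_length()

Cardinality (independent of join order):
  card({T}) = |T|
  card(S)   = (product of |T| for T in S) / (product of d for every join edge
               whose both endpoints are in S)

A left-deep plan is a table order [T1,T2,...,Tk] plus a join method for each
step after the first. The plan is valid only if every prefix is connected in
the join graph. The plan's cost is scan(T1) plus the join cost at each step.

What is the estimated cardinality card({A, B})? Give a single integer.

1800

Tables in S: A(300), B(150)
Edges inside S: A-B(d=25)
numerator = 300 * 150 = 45000
denominator = 25 = 25
card(S) = 45000 / 25 = 1800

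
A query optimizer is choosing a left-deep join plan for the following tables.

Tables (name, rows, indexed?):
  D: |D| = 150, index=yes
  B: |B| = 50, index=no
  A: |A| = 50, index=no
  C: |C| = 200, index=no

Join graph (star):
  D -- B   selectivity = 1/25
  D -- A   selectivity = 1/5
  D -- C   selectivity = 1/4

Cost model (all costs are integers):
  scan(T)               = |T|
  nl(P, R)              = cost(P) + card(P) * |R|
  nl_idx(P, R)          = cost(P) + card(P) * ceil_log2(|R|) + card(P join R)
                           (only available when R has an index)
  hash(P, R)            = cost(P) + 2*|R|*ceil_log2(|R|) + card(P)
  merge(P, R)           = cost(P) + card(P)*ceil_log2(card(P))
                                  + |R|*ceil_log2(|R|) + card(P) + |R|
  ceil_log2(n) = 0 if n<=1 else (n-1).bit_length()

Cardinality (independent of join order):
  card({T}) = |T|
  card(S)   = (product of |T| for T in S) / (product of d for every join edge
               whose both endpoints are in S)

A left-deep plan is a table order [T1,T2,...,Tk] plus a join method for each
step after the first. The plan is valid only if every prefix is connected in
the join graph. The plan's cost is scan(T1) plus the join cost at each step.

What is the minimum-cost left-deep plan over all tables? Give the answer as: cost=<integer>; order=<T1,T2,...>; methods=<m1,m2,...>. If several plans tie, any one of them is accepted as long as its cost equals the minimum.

Selinger DP (subsets sized 1..n):
  {D}: scan cost=150, card=150
  {B}: scan cost=50, card=50
  {A}: scan cost=50, card=50
  {C}: scan cost=200, card=200
  {BD}: card=300; try (D,nl_idx)→750, (B,hash)→900, (D,merge)→1750, (B,merge)→1850, (D,hash)→2500, (D,nl)→7550 …(+1); best=750 via (D,nl_idx)
  {AD}: card=1500; try (A,hash)→900, (D,merge)→1750, (A,merge)→1850, (D,nl_idx)→1950, (D,hash)→2500, (D,nl)→7550 …(+1); best=900 via (A,hash)
  {CD}: card=7500; try (D,hash)→2800, (C,merge)→3300, (D,merge)→3350, (C,hash)→3500, (D,nl_idx)→9300, (C,nl)→30150 …(+1); best=2800 via (D,hash)
  {ABD}: card=3000; try (A,hash)→1650, (B,hash)→3000, (A,merge)→4100, (A,nl)→15750, (B,merge)→19250, (B,nl)→75900; best=1650 via (A,hash)
  {BCD}: card=15000; try (C,hash)→4250, (C,merge)→5550, (B,hash)→10900, (C,nl)→60750, (B,merge)→108150, (B,nl)→377800; best=4250 via (C,hash)
  {ACD}: card=75000; try (C,hash)→5600, (A,hash)→10900, (C,merge)→20700, (A,merge)→108150, (C,nl)→300900, (A,nl)→377800; best=5600 via (C,hash)
  {ABCD}: card=150000; try (C,hash)→7850, (A,hash)→19850, (C,merge)→42450, (B,hash)→81200, (A,merge)→229600, (C,nl)→601650 …(+3); best=7850 via (C,hash)

cost=7850; order=B,D,A,C; methods=nl_idx,hash,hash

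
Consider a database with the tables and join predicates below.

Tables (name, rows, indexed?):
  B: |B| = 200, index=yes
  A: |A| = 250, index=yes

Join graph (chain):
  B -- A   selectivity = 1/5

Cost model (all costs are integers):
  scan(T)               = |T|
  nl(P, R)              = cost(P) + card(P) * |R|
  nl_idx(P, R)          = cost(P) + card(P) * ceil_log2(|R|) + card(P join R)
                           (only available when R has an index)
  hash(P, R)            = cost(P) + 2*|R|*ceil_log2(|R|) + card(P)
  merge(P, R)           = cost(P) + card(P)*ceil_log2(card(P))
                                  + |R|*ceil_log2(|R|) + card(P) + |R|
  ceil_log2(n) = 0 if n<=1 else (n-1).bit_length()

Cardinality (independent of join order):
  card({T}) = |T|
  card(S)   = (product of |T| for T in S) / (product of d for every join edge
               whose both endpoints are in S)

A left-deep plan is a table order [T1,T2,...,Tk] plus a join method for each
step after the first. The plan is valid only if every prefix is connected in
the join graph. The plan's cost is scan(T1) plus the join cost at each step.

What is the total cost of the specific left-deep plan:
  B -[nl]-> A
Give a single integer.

step 1: scan B: cost=200, card=200
step 2: join A via nl
    card(P join A) = 200*250/(5) = 10000
    cost = 200 + 200*250 = 50200

50200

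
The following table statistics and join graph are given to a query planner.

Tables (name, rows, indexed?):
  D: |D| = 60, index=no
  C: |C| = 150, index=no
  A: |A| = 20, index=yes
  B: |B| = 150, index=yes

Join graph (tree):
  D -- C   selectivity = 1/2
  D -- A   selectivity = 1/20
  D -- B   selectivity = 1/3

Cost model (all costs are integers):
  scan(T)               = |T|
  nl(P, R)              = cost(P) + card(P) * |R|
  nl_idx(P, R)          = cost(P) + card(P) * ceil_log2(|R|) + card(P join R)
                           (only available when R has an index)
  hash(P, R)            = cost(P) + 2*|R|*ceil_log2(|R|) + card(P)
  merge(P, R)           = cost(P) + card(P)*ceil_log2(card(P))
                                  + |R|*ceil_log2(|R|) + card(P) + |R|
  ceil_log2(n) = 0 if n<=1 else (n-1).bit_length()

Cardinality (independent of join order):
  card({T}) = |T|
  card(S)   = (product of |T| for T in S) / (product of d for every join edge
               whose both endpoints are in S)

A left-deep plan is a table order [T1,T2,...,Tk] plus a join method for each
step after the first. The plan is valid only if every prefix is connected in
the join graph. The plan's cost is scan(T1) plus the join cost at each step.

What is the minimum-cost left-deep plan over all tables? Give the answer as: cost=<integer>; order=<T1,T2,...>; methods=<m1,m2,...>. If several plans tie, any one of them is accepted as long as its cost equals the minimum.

cost=7490; order=D,A,B,C; methods=hash,merge,hash

Selinger DP (subsets sized 1..n):
  {D}: scan cost=60, card=60
  {C}: scan cost=150, card=150
  {A}: scan cost=20, card=20
  {B}: scan cost=150, card=150
  {CD}: card=4500; try (D,hash)→1020, (C,merge)→1830, (D,merge)→1920, (C,hash)→2520, (C,nl)→9060, (D,nl)→9150; best=1020 via (D,hash)
  {AD}: card=60; try (A,hash)→320, (A,nl_idx)→420, (D,merge)→560, (A,merge)→600, (D,hash)→760, (D,nl)→1220 …(+1); best=320 via (A,hash)
  {BD}: card=3000; try (D,hash)→1020, (B,merge)→1830, (D,merge)→1920, (B,hash)→2520, (B,nl_idx)→3540, (B,nl)→9060 …(+1); best=1020 via (D,hash)
  {ACD}: card=4500; try (C,merge)→2090, (C,hash)→2780, (A,hash)→5720, (C,nl)→9320, (A,nl_idx)→28020, (A,merge)→64140 …(+1); best=2090 via (C,merge)
  {BCD}: card=225000; try (C,hash)→6420, (B,hash)→7920, (C,merge)→41370, (B,merge)→65370, (B,nl_idx)→262020, (C,nl)→451020 …(+1); best=6420 via (C,hash)
  {ABD}: card=3000; try (B,merge)→2090, (B,hash)→2780, (B,nl_idx)→3800, (A,hash)→4220, (B,nl)→9320, (A,nl_idx)→19020 …(+2); best=2090 via (B,merge)
  {ABCD}: card=225000; try (C,hash)→7490, (B,hash)→8990, (C,merge)→42440, (B,merge)→66440, (A,hash)→231620, (B,nl_idx)→263090 …(+5); best=7490 via (C,hash)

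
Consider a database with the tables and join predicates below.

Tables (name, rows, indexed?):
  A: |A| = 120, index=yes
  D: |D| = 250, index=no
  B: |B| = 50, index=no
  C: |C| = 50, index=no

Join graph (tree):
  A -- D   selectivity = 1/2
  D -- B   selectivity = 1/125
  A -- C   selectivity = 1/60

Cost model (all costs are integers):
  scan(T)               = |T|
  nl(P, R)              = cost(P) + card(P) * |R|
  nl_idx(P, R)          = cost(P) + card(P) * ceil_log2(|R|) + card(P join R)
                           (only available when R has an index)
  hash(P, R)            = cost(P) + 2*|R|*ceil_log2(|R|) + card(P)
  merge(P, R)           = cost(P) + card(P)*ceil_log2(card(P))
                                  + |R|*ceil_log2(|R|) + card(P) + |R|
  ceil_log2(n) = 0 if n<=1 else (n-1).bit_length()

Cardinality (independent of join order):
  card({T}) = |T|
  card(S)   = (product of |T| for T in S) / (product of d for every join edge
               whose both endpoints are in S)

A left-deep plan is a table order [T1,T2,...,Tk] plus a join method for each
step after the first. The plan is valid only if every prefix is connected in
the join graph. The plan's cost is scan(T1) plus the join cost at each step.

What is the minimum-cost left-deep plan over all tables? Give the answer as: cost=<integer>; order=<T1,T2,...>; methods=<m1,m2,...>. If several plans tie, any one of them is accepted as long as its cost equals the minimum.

Selinger DP (subsets sized 1..n):
  {A}: scan cost=120, card=120
  {D}: scan cost=250, card=250
  {B}: scan cost=50, card=50
  {C}: scan cost=50, card=50
  {AD}: card=15000; try (A,hash)→2180, (D,merge)→3330, (A,merge)→3460, (D,hash)→4240, (A,nl_idx)→17000, (D,nl)→30120 …(+1); best=2180 via (A,hash)
  {AC}: card=100; try (A,nl_idx)→500, (C,hash)→840, (A,merge)→1360, (C,merge)→1430, (A,hash)→1780, (A,nl)→6050 …(+1); best=500 via (A,nl_idx)
  {BD}: card=100; try (B,hash)→1100, (D,merge)→2650, (B,merge)→2850, (D,hash)→4100, (D,nl)→12550, (B,nl)→12750; best=1100 via (B,hash)
  {ABD}: card=6000; try (A,merge)→2860, (A,hash)→2880, (A,nl_idx)→7800, (A,nl)→13100, (B,hash)→17780, (B,merge)→227530 …(+1); best=2860 via (A,merge)
  {ACD}: card=12500; try (D,merge)→3550, (D,hash)→4600, (C,hash)→17780, (D,nl)→25500, (C,merge)→227530, (C,nl)→752180; best=3550 via (D,merge)
  {ABCD}: card=5000; try (C,hash)→9460, (B,hash)→16650, (C,merge)→87210, (B,merge)→191400, (C,nl)→302860, (B,nl)→628550; best=9460 via (C,hash)

cost=9460; order=D,B,A,C; methods=hash,merge,hash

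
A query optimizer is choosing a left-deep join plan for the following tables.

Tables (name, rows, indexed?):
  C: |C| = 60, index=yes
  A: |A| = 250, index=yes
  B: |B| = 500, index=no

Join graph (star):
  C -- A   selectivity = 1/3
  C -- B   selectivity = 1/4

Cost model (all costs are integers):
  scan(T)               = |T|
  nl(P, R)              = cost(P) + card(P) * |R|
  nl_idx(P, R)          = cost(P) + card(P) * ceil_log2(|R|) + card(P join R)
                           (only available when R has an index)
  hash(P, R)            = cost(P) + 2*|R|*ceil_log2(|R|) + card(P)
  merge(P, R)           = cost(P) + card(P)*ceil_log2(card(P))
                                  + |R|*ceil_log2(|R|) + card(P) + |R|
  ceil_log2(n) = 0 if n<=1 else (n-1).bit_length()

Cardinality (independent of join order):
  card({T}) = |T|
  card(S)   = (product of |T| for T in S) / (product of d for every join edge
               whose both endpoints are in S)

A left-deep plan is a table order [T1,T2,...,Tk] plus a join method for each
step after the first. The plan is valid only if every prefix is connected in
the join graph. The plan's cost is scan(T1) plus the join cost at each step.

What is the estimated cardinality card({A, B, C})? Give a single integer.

Tables in S: A(250), B(500), C(60)
Edges inside S: C-A(d=3), C-B(d=4)
numerator = 250 * 500 * 60 = 7500000
denominator = 3 * 4 = 12
card(S) = 7500000 / 12 = 625000

625000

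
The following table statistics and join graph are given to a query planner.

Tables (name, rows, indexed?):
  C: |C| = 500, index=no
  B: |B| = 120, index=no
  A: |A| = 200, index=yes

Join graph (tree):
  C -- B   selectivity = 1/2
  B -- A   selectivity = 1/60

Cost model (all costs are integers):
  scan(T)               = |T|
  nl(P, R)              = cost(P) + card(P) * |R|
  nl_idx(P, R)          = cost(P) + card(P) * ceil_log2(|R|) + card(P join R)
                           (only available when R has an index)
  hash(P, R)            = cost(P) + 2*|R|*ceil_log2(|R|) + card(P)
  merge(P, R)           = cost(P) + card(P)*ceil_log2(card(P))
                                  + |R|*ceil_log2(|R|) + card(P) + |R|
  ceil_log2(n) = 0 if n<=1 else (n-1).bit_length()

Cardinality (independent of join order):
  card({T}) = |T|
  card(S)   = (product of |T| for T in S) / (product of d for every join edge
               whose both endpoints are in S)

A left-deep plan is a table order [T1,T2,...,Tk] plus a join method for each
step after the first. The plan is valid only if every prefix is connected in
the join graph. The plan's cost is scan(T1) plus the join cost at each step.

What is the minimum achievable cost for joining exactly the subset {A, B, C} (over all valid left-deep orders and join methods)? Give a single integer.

Selinger DP over subsets of {A,B,C}:
  {C}: scan cost=500, card=500
  {B}: scan cost=120, card=120
  {A}: scan cost=200, card=200
  {BC}: card=30000; try (B,hash)→2680, (C,merge)→6080, (B,merge)→6460, (C,hash)→9240, (C,nl)→60120, (B,nl)→60500; best=2680 via (B,hash)
  {AB}: card=400; try (A,nl_idx)→1480, (B,hash)→2080, (A,merge)→2880, (B,merge)→2960, (A,hash)→3440, (A,nl)→24120 …(+1); best=1480 via (A,nl_idx)
  {ABC}: card=100000; try (C,merge)→10480, (C,hash)→10880, (A,hash)→35880, (C,nl)→201480, (A,nl_idx)→342680, (A,merge)→484480 …(+1); best=10480 via (C,merge)

10480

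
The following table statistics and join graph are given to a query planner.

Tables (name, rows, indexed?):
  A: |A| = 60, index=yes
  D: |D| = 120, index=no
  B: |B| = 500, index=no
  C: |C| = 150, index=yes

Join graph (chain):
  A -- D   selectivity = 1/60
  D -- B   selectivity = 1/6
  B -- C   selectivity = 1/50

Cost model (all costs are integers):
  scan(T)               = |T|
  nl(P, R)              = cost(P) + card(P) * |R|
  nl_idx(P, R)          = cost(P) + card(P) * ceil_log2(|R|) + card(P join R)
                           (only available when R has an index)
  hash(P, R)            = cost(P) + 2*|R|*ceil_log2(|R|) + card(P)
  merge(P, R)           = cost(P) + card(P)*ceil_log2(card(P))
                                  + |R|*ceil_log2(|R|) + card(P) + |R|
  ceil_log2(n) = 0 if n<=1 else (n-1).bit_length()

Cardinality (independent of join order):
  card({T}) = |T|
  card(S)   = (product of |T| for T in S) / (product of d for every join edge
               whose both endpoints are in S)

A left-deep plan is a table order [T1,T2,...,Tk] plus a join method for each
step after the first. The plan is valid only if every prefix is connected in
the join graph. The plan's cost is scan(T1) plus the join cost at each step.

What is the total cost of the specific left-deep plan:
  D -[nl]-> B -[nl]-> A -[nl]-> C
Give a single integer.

2160120

step 1: scan D: cost=120, card=120
step 2: join B via nl
    card(P join B) = 120*500/(6) = 10000
    cost = 120 + 120*500 = 60120
step 3: join A via nl
    card(P join A) = 10000*60/(60) = 10000
    cost = 60120 + 10000*60 = 660120
step 4: join C via nl
    card(P join C) = 10000*150/(50) = 30000
    cost = 660120 + 10000*150 = 2160120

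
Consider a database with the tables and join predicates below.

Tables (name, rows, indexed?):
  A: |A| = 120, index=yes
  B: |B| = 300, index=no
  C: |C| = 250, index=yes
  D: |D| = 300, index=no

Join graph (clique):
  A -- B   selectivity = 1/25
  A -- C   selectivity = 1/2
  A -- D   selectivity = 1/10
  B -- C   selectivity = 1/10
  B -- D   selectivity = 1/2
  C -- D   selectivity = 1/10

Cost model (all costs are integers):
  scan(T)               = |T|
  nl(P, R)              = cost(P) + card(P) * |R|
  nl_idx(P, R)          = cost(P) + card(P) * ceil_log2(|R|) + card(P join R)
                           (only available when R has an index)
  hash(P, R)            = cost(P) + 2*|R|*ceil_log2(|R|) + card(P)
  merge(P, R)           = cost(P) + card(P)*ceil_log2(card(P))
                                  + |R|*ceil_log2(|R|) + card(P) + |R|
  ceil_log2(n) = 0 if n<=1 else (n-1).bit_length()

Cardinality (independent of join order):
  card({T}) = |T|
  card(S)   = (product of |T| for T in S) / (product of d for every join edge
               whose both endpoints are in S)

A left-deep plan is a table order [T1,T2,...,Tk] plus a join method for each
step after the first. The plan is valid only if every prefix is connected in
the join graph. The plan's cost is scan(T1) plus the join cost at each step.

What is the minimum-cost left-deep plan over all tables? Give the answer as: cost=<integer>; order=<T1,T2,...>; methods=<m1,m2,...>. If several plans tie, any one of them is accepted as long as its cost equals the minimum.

Selinger DP (subsets sized 1..n):
  {A}: scan cost=120, card=120
  {B}: scan cost=300, card=300
  {C}: scan cost=250, card=250
  {D}: scan cost=300, card=300
  {AB}: card=1440; try (A,hash)→2280, (A,nl_idx)→3840, (B,merge)→4080, (A,merge)→4260, (B,hash)→5640, (B,nl)→36120 …(+1); best=2280 via (A,hash)
  {AC}: card=15000; try (A,hash)→2180, (C,merge)→3330, (A,merge)→3460, (C,hash)→4240, (C,nl_idx)→16080, (A,nl_idx)→17000 …(+2); best=2180 via (A,hash)
  {AD}: card=3600; try (A,hash)→2280, (D,merge)→4080, (A,merge)→4260, (D,hash)→5640, (A,nl_idx)→6000, (D,nl)→36120 …(+1); best=2280 via (A,hash)
  {BC}: card=7500; try (C,hash)→4600, (B,merge)→5500, (C,merge)→5550, (B,hash)→5900, (C,nl_idx)→10200, (B,nl)→75250 …(+1); best=4600 via (C,hash)
  {BD}: card=45000; try (D,hash)→6000, (B,hash)→6000, (D,merge)→6300, (B,merge)→6300, (D,nl)→90300, (B,nl)→90300; best=6000 via (D,hash)
  {CD}: card=7500; try (C,hash)→4600, (D,merge)→5500, (C,merge)→5550, (D,hash)→5900, (C,nl_idx)→10200, (D,nl)→75250 …(+1); best=4600 via (C,hash)
  {ABC}: card=18000; try (C,hash)→7720, (A,hash)→13780, (C,merge)→21810, (B,hash)→22580, (C,nl_idx)→31800, (A,nl_idx)→75100 …(+5); best=7720 via (C,hash)
  {ABD}: card=21600; try (D,hash)→9120, (B,hash)→11280, (D,merge)→22560, (B,merge)→52080, (A,hash)→52680, (A,nl_idx)→342600 …(+4); best=9120 via (D,hash)
  {ACD}: card=45000; try (C,hash)→9880, (A,hash)→13780, (D,hash)→22580, (C,merge)→51330, (C,nl_idx)→76080, (A,nl_idx)→102100 …(+5); best=9880 via (C,hash)
  {BCD}: card=112500; try (D,hash)→17500, (B,hash)→17500, (C,hash)→55000, (D,merge)→112600, (B,merge)→112600, (C,nl_idx)→478500 …(+4); best=17500 via (D,hash)
  {ABCD}: card=27000; try (D,hash)→31120, (C,hash)→34720, (B,hash)→60280, (A,hash)→131680, (C,nl_idx)→208920, (D,merge)→298720 …(+8); best=31120 via (D,hash)

cost=31120; order=B,A,C,D; methods=hash,hash,hash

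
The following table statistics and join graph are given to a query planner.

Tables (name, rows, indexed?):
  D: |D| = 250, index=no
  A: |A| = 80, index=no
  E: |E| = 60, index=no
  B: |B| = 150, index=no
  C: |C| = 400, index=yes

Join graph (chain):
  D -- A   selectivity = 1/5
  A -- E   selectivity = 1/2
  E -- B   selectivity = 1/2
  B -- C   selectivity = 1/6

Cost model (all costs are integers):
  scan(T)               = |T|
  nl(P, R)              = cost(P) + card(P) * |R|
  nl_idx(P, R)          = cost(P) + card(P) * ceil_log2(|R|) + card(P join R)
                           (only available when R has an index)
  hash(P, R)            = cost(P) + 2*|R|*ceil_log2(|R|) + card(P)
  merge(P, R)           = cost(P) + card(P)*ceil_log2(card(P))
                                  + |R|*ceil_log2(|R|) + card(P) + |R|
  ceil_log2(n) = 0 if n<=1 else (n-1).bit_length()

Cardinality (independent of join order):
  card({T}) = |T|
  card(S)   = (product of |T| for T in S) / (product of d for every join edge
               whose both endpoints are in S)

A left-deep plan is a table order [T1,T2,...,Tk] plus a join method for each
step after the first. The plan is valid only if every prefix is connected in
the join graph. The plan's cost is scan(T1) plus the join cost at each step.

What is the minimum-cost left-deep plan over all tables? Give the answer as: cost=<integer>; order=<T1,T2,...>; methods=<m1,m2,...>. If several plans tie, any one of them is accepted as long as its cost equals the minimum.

cost=9135940; order=D,A,E,B,C; methods=hash,hash,hash,hash

Selinger DP (subsets sized 1..n):
  {D}: scan cost=250, card=250
  {A}: scan cost=80, card=80
  {E}: scan cost=60, card=60
  {B}: scan cost=150, card=150
  {C}: scan cost=400, card=400
  {AD}: card=4000; try (A,hash)→1620, (D,merge)→2970, (A,merge)→3140, (D,hash)→4160, (D,nl)→20080, (A,nl)→20250; best=1620 via (A,hash)
  {AE}: card=2400; try (E,hash)→880, (A,merge)→1120, (E,merge)→1140, (A,hash)→1240, (A,nl)→4860, (E,nl)→4880; best=880 via (E,hash)
  {BE}: card=4500; try (E,hash)→1020, (B,merge)→1830, (E,merge)→1920, (B,hash)→2520, (B,nl)→9060, (E,nl)→9150; best=1020 via (E,hash)
  {BC}: card=10000; try (B,hash)→3200, (C,merge)→5500, (B,merge)→5750, (C,hash)→7500, (C,nl_idx)→11500, (C,nl)→60150 …(+1); best=3200 via (B,hash)
  {ADE}: card=120000; try (E,hash)→6340, (D,hash)→7280, (D,merge)→34330, (E,merge)→54040, (E,nl)→241620, (D,nl)→600880; best=6340 via (E,hash)
  {ABE}: card=180000; try (B,hash)→5680, (A,hash)→6640, (B,merge)→33430, (A,merge)→64660, (B,nl)→360880, (A,nl)→361020; best=5680 via (B,hash)
  {BCE}: card=300000; try (C,hash)→12720, (E,hash)→13920, (C,merge)→68020, (E,merge)→153620, (C,nl_idx)→341520, (E,nl)→603200 …(+1); best=12720 via (C,hash)
  {ABDE}: card=9000000; try (B,hash)→128740, (D,hash)→189680, (B,merge)→2167690, (D,merge)→3427930, (B,nl)→18006340, (D,nl)→45005680; best=128740 via (B,hash)
  {ABCE}: card=12000000; try (C,hash)→192880, (A,hash)→313840, (C,merge)→3429680, (A,merge)→6013360, (C,nl_idx)→13625680, (A,nl)→24012720 …(+1); best=192880 via (C,hash)
  {ABCDE}: card=600000000; try (C,hash)→9135940, (D,hash)→12196880, (C,merge)→225132740, (D,merge)→300195130, (C,nl_idx)→681128740, (D,nl)→3000192880 …(+1); best=9135940 via (C,hash)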